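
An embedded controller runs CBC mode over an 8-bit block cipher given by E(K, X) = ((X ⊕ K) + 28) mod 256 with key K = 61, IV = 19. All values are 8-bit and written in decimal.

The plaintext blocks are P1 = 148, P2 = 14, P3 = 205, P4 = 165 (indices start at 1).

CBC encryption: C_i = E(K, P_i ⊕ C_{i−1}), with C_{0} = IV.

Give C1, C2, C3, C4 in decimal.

C1 = 214, C2 = 1, C3 = 13, C4 = 177

C1: P1 ⊕ 19 = 135; E(K, 135) = 214.
C2: P2 ⊕ 214 = 216; E(K, 216) = 1.
C3: P3 ⊕ 1 = 204; E(K, 204) = 13.
C4: P4 ⊕ 13 = 168; E(K, 168) = 177.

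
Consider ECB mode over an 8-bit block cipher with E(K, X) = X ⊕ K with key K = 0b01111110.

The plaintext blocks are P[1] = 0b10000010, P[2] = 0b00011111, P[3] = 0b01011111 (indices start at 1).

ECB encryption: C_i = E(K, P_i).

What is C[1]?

C[1] = 0b11111100

C[1]: E(K, 0b10000010) = 0b11111100.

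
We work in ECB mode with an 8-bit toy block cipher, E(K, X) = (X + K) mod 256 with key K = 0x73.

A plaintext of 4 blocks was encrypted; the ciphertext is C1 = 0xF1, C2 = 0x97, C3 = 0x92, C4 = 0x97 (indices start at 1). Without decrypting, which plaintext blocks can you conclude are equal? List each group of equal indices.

P2 = P4

ECB encrypts each block independently with the same key, so equal ciphertext blocks imply equal plaintext blocks.
C2 = C4 = 0x97, so P2 = P4.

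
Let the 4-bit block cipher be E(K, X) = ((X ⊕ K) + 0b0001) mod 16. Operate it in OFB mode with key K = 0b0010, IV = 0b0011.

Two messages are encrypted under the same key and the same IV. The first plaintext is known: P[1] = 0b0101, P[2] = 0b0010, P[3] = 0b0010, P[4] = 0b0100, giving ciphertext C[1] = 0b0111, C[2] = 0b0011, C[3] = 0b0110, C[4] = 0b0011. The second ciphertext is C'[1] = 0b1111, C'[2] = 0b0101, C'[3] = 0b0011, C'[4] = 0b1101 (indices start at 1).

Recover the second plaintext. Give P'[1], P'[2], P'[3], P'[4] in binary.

P'[1] = 0b1101, P'[2] = 0b0100, P'[3] = 0b0111, P'[4] = 0b1010

In OFB with a reused IV, both messages share the same keystream S_i, so C_i ⊕ C'_i = P_i ⊕ P'_i and thus P'_i = P_i ⊕ C_i ⊕ C'_i.
P'[1]: 0b0101 ⊕ 0b0111 ⊕ 0b1111 = 0b1101.
P'[2]: 0b0010 ⊕ 0b0011 ⊕ 0b0101 = 0b0100.
P'[3]: 0b0010 ⊕ 0b0110 ⊕ 0b0011 = 0b0111.
P'[4]: 0b0100 ⊕ 0b0011 ⊕ 0b1101 = 0b1010.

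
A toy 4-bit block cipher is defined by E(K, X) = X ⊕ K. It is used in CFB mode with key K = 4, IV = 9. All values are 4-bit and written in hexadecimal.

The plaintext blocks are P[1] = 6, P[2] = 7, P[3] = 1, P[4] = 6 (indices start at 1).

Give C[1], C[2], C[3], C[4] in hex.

C[1] = B, C[2] = 8, C[3] = D, C[4] = F

CFB encryption: C_i = P_i ⊕ E(K, C_{i−1}), with C_{0} = IV.
C[1]: E(K, 9) = D; 6 ⊕ D = B.
C[2]: E(K, B) = F; 7 ⊕ F = 8.
C[3]: E(K, 8) = C; 1 ⊕ C = D.
C[4]: E(K, D) = 9; 6 ⊕ 9 = F.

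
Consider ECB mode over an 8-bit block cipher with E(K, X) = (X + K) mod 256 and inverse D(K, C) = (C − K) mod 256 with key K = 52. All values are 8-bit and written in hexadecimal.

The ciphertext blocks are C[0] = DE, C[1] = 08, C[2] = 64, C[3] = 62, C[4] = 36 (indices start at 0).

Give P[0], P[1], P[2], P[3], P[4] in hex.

P[0] = 8C, P[1] = B6, P[2] = 12, P[3] = 10, P[4] = E4

ECB decryption: P_i = D(K, C_i).
P[0]: D(K, DE) = 8C.
P[1]: D(K, 08) = B6.
P[2]: D(K, 64) = 12.
P[3]: D(K, 62) = 10.
P[4]: D(K, 36) = E4.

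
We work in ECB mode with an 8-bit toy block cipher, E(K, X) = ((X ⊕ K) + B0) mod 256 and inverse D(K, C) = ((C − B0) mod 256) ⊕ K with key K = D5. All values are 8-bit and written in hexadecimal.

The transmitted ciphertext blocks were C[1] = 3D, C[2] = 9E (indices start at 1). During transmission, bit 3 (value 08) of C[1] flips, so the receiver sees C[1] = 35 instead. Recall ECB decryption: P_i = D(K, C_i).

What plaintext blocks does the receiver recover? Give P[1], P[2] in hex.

P[1] = 50, P[2] = 3B

Only C[1] changed, to 35. In ECB, a change in C_i affects only P_i. Decrypting the received ciphertext:
P[1]: D(K, 35) = 50.
P[2]: D(K, 9E) = 3B.
Blocks that differ from the original plaintext: P[1].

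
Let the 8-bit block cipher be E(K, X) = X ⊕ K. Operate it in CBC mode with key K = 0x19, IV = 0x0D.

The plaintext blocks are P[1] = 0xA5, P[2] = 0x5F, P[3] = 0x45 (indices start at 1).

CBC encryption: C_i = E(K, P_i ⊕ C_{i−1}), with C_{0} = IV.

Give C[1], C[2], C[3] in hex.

C[1]: P[1] ⊕ 0x0D = 0xA8; E(K, 0xA8) = 0xB1.
C[2]: P[2] ⊕ 0xB1 = 0xEE; E(K, 0xEE) = 0xF7.
C[3]: P[3] ⊕ 0xF7 = 0xB2; E(K, 0xB2) = 0xAB.

C[1] = 0xB1, C[2] = 0xF7, C[3] = 0xAB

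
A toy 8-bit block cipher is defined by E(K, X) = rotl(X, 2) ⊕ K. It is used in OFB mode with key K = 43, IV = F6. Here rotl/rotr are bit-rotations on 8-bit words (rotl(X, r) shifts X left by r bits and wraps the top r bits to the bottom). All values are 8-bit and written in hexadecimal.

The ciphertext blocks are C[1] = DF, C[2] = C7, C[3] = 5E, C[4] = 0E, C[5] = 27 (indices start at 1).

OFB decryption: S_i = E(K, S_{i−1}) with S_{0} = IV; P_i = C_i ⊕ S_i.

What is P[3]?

P[1]: S = E(K, F6) = 98; DF ⊕ 98 = 47.
P[2]: S = E(K, 98) = 21; C7 ⊕ 21 = E6.
P[3]: S = E(K, 21) = C7; 5E ⊕ C7 = 99.

P[3] = 99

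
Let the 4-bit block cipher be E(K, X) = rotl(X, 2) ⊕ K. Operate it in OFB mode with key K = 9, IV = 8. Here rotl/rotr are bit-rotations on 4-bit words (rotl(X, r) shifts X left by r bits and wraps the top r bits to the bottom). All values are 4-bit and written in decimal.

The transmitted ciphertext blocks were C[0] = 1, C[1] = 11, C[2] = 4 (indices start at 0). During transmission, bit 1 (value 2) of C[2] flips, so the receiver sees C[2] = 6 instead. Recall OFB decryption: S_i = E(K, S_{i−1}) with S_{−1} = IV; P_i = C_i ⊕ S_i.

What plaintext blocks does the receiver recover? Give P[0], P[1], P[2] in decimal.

P[0] = 10, P[1] = 12, P[2] = 2

Only C[2] changed, to 6. In OFB, a change in C_i flips the same bit in P_i only; the keystream is unaffected. Decrypting the received ciphertext:
P[0]: S = E(K, 8) = 11; 1 ⊕ 11 = 10.
P[1]: S = E(K, 11) = 7; 11 ⊕ 7 = 12.
P[2]: S = E(K, 7) = 4; 6 ⊕ 4 = 2.
Blocks that differ from the original plaintext: P[2].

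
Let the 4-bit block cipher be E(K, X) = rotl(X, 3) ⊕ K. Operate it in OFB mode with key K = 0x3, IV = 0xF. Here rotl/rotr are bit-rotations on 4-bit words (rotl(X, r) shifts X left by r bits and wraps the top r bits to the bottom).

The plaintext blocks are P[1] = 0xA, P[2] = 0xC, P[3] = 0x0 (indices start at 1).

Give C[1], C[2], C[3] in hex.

OFB encryption: S_i = E(K, S_{i−1}) with S_{0} = IV; C_i = P_i ⊕ S_i.
C[1]: S = E(K, 0xF) = 0xC; 0xA ⊕ 0xC = 0x6.
C[2]: S = E(K, 0xC) = 0x5; 0xC ⊕ 0x5 = 0x9.
C[3]: S = E(K, 0x5) = 0x9; 0x0 ⊕ 0x9 = 0x9.

C[1] = 0x6, C[2] = 0x9, C[3] = 0x9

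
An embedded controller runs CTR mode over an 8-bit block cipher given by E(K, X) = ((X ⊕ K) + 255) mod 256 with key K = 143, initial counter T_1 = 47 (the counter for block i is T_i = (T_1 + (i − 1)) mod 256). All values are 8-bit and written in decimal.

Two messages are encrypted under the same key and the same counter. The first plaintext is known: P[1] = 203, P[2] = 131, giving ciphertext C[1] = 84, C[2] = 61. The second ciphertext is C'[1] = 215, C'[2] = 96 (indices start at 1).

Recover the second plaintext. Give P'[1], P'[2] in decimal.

P'[1] = 72, P'[2] = 222

In CTR with a reused counter, both messages share the same keystream S_i, so C_i ⊕ C'_i = P_i ⊕ P'_i and thus P'_i = P_i ⊕ C_i ⊕ C'_i.
P'[1]: 203 ⊕ 84 ⊕ 215 = 72.
P'[2]: 131 ⊕ 61 ⊕ 96 = 222.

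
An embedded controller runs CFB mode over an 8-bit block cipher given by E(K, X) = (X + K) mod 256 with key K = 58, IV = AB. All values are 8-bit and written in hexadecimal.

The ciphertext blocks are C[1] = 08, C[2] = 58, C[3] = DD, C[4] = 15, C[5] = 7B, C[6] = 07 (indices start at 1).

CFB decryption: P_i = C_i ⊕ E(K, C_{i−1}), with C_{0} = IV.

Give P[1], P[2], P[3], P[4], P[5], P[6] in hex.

P[1]: E(K, AB) = 03; 08 ⊕ 03 = 0B.
P[2]: E(K, 08) = 60; 58 ⊕ 60 = 38.
P[3]: E(K, 58) = B0; DD ⊕ B0 = 6D.
P[4]: E(K, DD) = 35; 15 ⊕ 35 = 20.
P[5]: E(K, 15) = 6D; 7B ⊕ 6D = 16.
P[6]: E(K, 7B) = D3; 07 ⊕ D3 = D4.

P[1] = 0B, P[2] = 38, P[3] = 6D, P[4] = 20, P[5] = 16, P[6] = D4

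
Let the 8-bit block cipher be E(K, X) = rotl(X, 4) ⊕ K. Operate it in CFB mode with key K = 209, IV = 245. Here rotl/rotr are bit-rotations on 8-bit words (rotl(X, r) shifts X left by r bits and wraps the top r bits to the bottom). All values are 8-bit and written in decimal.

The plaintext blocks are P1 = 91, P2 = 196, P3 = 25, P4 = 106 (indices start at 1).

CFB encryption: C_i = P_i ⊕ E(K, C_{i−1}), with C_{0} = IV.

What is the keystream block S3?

85

C1: E(K, 245) = 142; 91 ⊕ 142 = 213.
C2: E(K, 213) = 140; 196 ⊕ 140 = 72.
C3: E(K, 72) = 85; 25 ⊕ 85 = 76.
So S3 = 85.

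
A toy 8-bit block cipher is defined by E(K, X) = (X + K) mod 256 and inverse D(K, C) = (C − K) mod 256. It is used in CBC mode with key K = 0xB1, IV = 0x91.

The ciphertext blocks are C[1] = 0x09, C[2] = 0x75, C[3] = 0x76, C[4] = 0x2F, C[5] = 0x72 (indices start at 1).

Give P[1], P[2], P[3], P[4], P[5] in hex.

CBC decryption: P_i = D(K, C_i) ⊕ C_{i−1}, with C_{0} = IV.
P[1]: D(K, 0x09) = 0x58; 0x58 ⊕ 0x91 = 0xC9.
P[2]: D(K, 0x75) = 0xC4; 0xC4 ⊕ 0x09 = 0xCD.
P[3]: D(K, 0x76) = 0xC5; 0xC5 ⊕ 0x75 = 0xB0.
P[4]: D(K, 0x2F) = 0x7E; 0x7E ⊕ 0x76 = 0x08.
P[5]: D(K, 0x72) = 0xC1; 0xC1 ⊕ 0x2F = 0xEE.

P[1] = 0xC9, P[2] = 0xCD, P[3] = 0xB0, P[4] = 0x08, P[5] = 0xEE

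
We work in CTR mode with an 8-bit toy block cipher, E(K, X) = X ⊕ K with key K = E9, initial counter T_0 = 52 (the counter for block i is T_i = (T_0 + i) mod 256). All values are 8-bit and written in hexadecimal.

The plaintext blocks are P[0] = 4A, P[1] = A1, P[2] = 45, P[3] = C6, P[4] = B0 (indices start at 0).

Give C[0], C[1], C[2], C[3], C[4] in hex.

CTR encryption: S_i = E(K, T_i) where T_i is the counter for block i; C_i = P_i ⊕ S_i.
C[0]: T = 52, S = E(K, T) = BB; 4A ⊕ BB = F1.
C[1]: T = 53, S = E(K, T) = BA; A1 ⊕ BA = 1B.
C[2]: T = 54, S = E(K, T) = BD; 45 ⊕ BD = F8.
C[3]: T = 55, S = E(K, T) = BC; C6 ⊕ BC = 7A.
C[4]: T = 56, S = E(K, T) = BF; B0 ⊕ BF = 0F.

C[0] = F1, C[1] = 1B, C[2] = F8, C[3] = 7A, C[4] = 0F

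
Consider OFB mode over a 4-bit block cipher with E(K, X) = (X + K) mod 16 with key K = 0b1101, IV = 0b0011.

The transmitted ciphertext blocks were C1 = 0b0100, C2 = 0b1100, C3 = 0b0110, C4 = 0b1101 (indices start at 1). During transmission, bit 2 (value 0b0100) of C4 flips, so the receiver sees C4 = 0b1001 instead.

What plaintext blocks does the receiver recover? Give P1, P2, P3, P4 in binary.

P1 = 0b0100, P2 = 0b0001, P3 = 0b1100, P4 = 0b1110

OFB decryption: S_i = E(K, S_{i−1}) with S_{0} = IV; P_i = C_i ⊕ S_i.
Only C4 changed, to 0b1001. In OFB, a change in C_i flips the same bit in P_i only; the keystream is unaffected. Decrypting the received ciphertext:
P1: S = E(K, 0b0011) = 0b0000; 0b0100 ⊕ 0b0000 = 0b0100.
P2: S = E(K, 0b0000) = 0b1101; 0b1100 ⊕ 0b1101 = 0b0001.
P3: S = E(K, 0b1101) = 0b1010; 0b0110 ⊕ 0b1010 = 0b1100.
P4: S = E(K, 0b1010) = 0b0111; 0b1001 ⊕ 0b0111 = 0b1110.
Blocks that differ from the original plaintext: P4.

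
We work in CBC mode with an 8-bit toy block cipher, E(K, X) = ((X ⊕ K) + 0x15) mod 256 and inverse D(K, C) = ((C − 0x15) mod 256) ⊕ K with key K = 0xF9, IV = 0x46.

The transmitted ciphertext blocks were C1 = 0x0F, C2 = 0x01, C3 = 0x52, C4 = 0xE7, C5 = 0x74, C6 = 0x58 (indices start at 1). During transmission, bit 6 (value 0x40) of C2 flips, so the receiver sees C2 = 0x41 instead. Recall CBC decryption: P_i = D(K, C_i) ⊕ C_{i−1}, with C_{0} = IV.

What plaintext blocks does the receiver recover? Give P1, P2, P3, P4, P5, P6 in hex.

P1 = 0x45, P2 = 0xDA, P3 = 0x85, P4 = 0x79, P5 = 0x41, P6 = 0xCE

Only C2 changed, to 0x41. In CBC, a change in C_i garbles P_i and flips the same bit in P_{i+1}. Decrypting the received ciphertext:
P1: D(K, 0x0F) = 0x03; 0x03 ⊕ 0x46 = 0x45.
P2: D(K, 0x41) = 0xD5; 0xD5 ⊕ 0x0F = 0xDA.
P3: D(K, 0x52) = 0xC4; 0xC4 ⊕ 0x41 = 0x85.
P4: D(K, 0xE7) = 0x2B; 0x2B ⊕ 0x52 = 0x79.
P5: D(K, 0x74) = 0xA6; 0xA6 ⊕ 0xE7 = 0x41.
P6: D(K, 0x58) = 0xBA; 0xBA ⊕ 0x74 = 0xCE.
Blocks that differ from the original plaintext: P2, P3.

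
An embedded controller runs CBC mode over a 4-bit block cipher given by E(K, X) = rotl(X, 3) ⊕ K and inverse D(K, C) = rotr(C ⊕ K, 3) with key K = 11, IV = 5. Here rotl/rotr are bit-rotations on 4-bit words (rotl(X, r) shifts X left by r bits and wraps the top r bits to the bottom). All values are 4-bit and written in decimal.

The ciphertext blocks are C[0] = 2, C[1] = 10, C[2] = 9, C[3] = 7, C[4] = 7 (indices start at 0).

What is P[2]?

P[2] = 14

CBC decryption: P_i = D(K, C_i) ⊕ C_{i−1}, with C_{−1} = IV.
P[2]: D(K, 9) = 4; 4 ⊕ 10 = 14.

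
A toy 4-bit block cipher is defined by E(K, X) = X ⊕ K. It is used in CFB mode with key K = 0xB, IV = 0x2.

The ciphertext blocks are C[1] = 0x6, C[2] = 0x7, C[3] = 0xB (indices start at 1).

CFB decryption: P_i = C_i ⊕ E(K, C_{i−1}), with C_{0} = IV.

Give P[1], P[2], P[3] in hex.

P[1]: E(K, 0x2) = 0x9; 0x6 ⊕ 0x9 = 0xF.
P[2]: E(K, 0x6) = 0xD; 0x7 ⊕ 0xD = 0xA.
P[3]: E(K, 0x7) = 0xC; 0xB ⊕ 0xC = 0x7.

P[1] = 0xF, P[2] = 0xA, P[3] = 0x7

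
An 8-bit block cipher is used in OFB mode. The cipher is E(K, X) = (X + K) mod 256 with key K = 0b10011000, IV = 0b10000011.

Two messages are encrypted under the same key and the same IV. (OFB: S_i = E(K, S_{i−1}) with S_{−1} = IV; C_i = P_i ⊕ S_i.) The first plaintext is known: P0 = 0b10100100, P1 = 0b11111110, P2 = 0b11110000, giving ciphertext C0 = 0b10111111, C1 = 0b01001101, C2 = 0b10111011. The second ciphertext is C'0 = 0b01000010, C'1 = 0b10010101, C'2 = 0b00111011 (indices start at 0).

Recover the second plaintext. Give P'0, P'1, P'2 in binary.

In OFB with a reused IV, both messages share the same keystream S_i, so C_i ⊕ C'_i = P_i ⊕ P'_i and thus P'_i = P_i ⊕ C_i ⊕ C'_i.
P'0: 0b10100100 ⊕ 0b10111111 ⊕ 0b01000010 = 0b01011001.
P'1: 0b11111110 ⊕ 0b01001101 ⊕ 0b10010101 = 0b00100110.
P'2: 0b11110000 ⊕ 0b10111011 ⊕ 0b00111011 = 0b01110000.

P'0 = 0b01011001, P'1 = 0b00100110, P'2 = 0b01110000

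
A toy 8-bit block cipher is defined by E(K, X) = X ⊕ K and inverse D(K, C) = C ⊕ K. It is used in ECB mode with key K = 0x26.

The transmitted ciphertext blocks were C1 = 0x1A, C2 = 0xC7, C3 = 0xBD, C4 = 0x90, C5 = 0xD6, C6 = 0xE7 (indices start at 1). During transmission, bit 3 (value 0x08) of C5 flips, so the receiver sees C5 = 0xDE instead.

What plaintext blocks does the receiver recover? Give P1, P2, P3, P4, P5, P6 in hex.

P1 = 0x3C, P2 = 0xE1, P3 = 0x9B, P4 = 0xB6, P5 = 0xF8, P6 = 0xC1

ECB decryption: P_i = D(K, C_i).
Only C5 changed, to 0xDE. In ECB, a change in C_i affects only P_i. Decrypting the received ciphertext:
P1: D(K, 0x1A) = 0x3C.
P2: D(K, 0xC7) = 0xE1.
P3: D(K, 0xBD) = 0x9B.
P4: D(K, 0x90) = 0xB6.
P5: D(K, 0xDE) = 0xF8.
P6: D(K, 0xE7) = 0xC1.
Blocks that differ from the original plaintext: P5.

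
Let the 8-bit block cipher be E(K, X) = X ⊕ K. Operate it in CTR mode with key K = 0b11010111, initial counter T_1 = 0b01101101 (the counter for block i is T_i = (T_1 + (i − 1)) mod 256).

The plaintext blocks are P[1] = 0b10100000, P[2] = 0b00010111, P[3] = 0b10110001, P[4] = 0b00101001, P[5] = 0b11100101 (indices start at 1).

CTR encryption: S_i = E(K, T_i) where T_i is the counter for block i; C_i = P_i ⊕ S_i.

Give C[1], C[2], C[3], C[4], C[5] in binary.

C[1] = 0b00011010, C[2] = 0b10101110, C[3] = 0b00001001, C[4] = 0b10001110, C[5] = 0b01000011

C[1]: T = 0b01101101, S = E(K, T) = 0b10111010; 0b10100000 ⊕ 0b10111010 = 0b00011010.
C[2]: T = 0b01101110, S = E(K, T) = 0b10111001; 0b00010111 ⊕ 0b10111001 = 0b10101110.
C[3]: T = 0b01101111, S = E(K, T) = 0b10111000; 0b10110001 ⊕ 0b10111000 = 0b00001001.
C[4]: T = 0b01110000, S = E(K, T) = 0b10100111; 0b00101001 ⊕ 0b10100111 = 0b10001110.
C[5]: T = 0b01110001, S = E(K, T) = 0b10100110; 0b11100101 ⊕ 0b10100110 = 0b01000011.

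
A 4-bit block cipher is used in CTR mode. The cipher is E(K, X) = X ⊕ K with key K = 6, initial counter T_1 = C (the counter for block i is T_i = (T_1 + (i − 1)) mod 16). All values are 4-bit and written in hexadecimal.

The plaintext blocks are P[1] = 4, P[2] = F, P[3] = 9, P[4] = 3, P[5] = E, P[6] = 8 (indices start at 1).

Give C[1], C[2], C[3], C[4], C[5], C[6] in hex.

CTR encryption: S_i = E(K, T_i) where T_i is the counter for block i; C_i = P_i ⊕ S_i.
C[1]: T = C, S = E(K, T) = A; 4 ⊕ A = E.
C[2]: T = D, S = E(K, T) = B; F ⊕ B = 4.
C[3]: T = E, S = E(K, T) = 8; 9 ⊕ 8 = 1.
C[4]: T = F, S = E(K, T) = 9; 3 ⊕ 9 = A.
C[5]: T = 0, S = E(K, T) = 6; E ⊕ 6 = 8.
C[6]: T = 1, S = E(K, T) = 7; 8 ⊕ 7 = F.

C[1] = E, C[2] = 4, C[3] = 1, C[4] = A, C[5] = 8, C[6] = F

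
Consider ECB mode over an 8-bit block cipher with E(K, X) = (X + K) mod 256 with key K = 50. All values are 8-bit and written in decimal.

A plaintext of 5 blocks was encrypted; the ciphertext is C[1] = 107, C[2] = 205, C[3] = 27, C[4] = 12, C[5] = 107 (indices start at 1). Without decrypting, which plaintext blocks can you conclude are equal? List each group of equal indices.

ECB encrypts each block independently with the same key, so equal ciphertext blocks imply equal plaintext blocks.
C[1] = C[5] = 107, so P[1] = P[5].

P[1] = P[5]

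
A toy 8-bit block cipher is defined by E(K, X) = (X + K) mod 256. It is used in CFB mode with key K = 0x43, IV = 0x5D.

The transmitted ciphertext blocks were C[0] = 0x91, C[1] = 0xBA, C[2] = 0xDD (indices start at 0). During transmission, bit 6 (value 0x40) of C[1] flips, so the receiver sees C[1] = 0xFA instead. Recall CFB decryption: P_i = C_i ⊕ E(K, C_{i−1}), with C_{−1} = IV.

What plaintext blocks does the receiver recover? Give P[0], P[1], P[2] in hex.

Only C[1] changed, to 0xFA. In CFB, a change in C_i flips the same bit in P_i and garbles P_{i+1}. Decrypting the received ciphertext:
P[0]: E(K, 0x5D) = 0xA0; 0x91 ⊕ 0xA0 = 0x31.
P[1]: E(K, 0x91) = 0xD4; 0xFA ⊕ 0xD4 = 0x2E.
P[2]: E(K, 0xFA) = 0x3D; 0xDD ⊕ 0x3D = 0xE0.
Blocks that differ from the original plaintext: P[1], P[2].

P[0] = 0x31, P[1] = 0x2E, P[2] = 0xE0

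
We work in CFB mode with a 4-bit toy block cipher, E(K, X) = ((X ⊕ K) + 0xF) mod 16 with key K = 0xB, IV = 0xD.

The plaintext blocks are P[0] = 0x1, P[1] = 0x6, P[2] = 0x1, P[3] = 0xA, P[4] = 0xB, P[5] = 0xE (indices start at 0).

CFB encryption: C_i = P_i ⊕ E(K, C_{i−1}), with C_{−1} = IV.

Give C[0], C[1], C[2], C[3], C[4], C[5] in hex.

C[0]: E(K, 0xD) = 0x5; 0x1 ⊕ 0x5 = 0x4.
C[1]: E(K, 0x4) = 0xE; 0x6 ⊕ 0xE = 0x8.
C[2]: E(K, 0x8) = 0x2; 0x1 ⊕ 0x2 = 0x3.
C[3]: E(K, 0x3) = 0x7; 0xA ⊕ 0x7 = 0xD.
C[4]: E(K, 0xD) = 0x5; 0xB ⊕ 0x5 = 0xE.
C[5]: E(K, 0xE) = 0x4; 0xE ⊕ 0x4 = 0xA.

C[0] = 0x4, C[1] = 0x8, C[2] = 0x3, C[3] = 0xD, C[4] = 0xE, C[5] = 0xA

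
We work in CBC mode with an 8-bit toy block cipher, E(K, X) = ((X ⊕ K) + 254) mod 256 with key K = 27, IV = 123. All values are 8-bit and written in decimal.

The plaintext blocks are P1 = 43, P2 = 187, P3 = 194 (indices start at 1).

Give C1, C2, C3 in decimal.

C1 = 73, C2 = 231, C3 = 60

CBC encryption: C_i = E(K, P_i ⊕ C_{i−1}), with C_{0} = IV.
C1: P1 ⊕ 123 = 80; E(K, 80) = 73.
C2: P2 ⊕ 73 = 242; E(K, 242) = 231.
C3: P3 ⊕ 231 = 37; E(K, 37) = 60.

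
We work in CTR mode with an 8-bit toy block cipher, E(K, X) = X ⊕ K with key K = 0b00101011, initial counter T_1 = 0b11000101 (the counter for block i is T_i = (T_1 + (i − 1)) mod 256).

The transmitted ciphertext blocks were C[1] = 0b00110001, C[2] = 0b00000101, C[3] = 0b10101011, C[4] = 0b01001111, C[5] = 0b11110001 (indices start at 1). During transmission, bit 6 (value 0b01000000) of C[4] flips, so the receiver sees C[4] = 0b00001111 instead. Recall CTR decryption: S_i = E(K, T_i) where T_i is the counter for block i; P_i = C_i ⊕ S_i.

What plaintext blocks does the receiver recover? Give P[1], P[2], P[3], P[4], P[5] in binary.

P[1] = 0b11011111, P[2] = 0b11101000, P[3] = 0b01000111, P[4] = 0b11101100, P[5] = 0b00010011

Only C[4] changed, to 0b00001111. In CTR, a change in C_i flips the same bit in P_i only; the keystream is unaffected. Decrypting the received ciphertext:
P[1]: T = 0b11000101, S = E(K, T) = 0b11101110; 0b00110001 ⊕ 0b11101110 = 0b11011111.
P[2]: T = 0b11000110, S = E(K, T) = 0b11101101; 0b00000101 ⊕ 0b11101101 = 0b11101000.
P[3]: T = 0b11000111, S = E(K, T) = 0b11101100; 0b10101011 ⊕ 0b11101100 = 0b01000111.
P[4]: T = 0b11001000, S = E(K, T) = 0b11100011; 0b00001111 ⊕ 0b11100011 = 0b11101100.
P[5]: T = 0b11001001, S = E(K, T) = 0b11100010; 0b11110001 ⊕ 0b11100010 = 0b00010011.
Blocks that differ from the original plaintext: P[4].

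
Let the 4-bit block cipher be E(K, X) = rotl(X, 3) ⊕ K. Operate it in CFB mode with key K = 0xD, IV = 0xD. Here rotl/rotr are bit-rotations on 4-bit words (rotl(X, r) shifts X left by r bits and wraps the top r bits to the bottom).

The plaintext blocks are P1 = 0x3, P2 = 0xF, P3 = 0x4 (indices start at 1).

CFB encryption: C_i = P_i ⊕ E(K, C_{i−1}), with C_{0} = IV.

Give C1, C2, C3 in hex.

C1: E(K, 0xD) = 0x3; 0x3 ⊕ 0x3 = 0x0.
C2: E(K, 0x0) = 0xD; 0xF ⊕ 0xD = 0x2.
C3: E(K, 0x2) = 0xC; 0x4 ⊕ 0xC = 0x8.

C1 = 0x0, C2 = 0x2, C3 = 0x8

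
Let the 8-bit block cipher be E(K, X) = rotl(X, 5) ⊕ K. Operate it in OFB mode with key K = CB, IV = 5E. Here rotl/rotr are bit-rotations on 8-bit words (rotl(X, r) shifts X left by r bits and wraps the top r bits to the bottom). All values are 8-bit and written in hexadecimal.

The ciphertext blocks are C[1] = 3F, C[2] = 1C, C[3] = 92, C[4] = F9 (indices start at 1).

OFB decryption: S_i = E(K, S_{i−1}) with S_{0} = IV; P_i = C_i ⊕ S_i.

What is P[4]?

P[1]: S = E(K, 5E) = 00; 3F ⊕ 00 = 3F.
P[2]: S = E(K, 00) = CB; 1C ⊕ CB = D7.
P[3]: S = E(K, CB) = B2; 92 ⊕ B2 = 20.
P[4]: S = E(K, B2) = 9D; F9 ⊕ 9D = 64.

P[4] = 64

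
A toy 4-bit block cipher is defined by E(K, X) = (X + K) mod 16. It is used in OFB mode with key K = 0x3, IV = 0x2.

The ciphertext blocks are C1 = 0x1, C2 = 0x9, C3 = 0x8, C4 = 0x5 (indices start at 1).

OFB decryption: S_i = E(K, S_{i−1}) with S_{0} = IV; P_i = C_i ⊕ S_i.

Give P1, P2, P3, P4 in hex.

P1 = 0x4, P2 = 0x1, P3 = 0x3, P4 = 0xB

P1: S = E(K, 0x2) = 0x5; 0x1 ⊕ 0x5 = 0x4.
P2: S = E(K, 0x5) = 0x8; 0x9 ⊕ 0x8 = 0x1.
P3: S = E(K, 0x8) = 0xB; 0x8 ⊕ 0xB = 0x3.
P4: S = E(K, 0xB) = 0xE; 0x5 ⊕ 0xE = 0xB.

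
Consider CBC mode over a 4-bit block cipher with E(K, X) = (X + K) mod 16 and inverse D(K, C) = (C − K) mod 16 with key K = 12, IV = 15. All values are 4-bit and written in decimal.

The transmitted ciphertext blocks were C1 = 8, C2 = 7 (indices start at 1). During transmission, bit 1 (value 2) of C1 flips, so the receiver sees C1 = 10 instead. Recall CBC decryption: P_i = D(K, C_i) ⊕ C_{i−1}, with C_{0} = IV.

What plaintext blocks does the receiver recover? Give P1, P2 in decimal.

P1 = 1, P2 = 1

Only C1 changed, to 10. In CBC, a change in C_i garbles P_i and flips the same bit in P_{i+1}. Decrypting the received ciphertext:
P1: D(K, 10) = 14; 14 ⊕ 15 = 1.
P2: D(K, 7) = 11; 11 ⊕ 10 = 1.
Blocks that differ from the original plaintext: P1, P2.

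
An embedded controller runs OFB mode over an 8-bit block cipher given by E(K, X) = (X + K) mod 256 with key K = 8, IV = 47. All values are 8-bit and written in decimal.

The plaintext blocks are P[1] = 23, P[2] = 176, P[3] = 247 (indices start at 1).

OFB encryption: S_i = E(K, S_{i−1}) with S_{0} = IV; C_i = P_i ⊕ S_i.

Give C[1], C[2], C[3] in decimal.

C[1]: S = E(K, 47) = 55; 23 ⊕ 55 = 32.
C[2]: S = E(K, 55) = 63; 176 ⊕ 63 = 143.
C[3]: S = E(K, 63) = 71; 247 ⊕ 71 = 176.

C[1] = 32, C[2] = 143, C[3] = 176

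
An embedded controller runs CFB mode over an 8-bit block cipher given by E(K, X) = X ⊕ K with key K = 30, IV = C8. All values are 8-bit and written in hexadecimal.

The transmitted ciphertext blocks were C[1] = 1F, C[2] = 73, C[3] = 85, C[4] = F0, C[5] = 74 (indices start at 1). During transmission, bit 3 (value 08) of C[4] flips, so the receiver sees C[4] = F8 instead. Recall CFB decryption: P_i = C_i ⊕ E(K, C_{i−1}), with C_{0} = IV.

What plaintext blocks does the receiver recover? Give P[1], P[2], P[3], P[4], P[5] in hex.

Only C[4] changed, to F8. In CFB, a change in C_i flips the same bit in P_i and garbles P_{i+1}. Decrypting the received ciphertext:
P[1]: E(K, C8) = F8; 1F ⊕ F8 = E7.
P[2]: E(K, 1F) = 2F; 73 ⊕ 2F = 5C.
P[3]: E(K, 73) = 43; 85 ⊕ 43 = C6.
P[4]: E(K, 85) = B5; F8 ⊕ B5 = 4D.
P[5]: E(K, F8) = C8; 74 ⊕ C8 = BC.
Blocks that differ from the original plaintext: P[4], P[5].

P[1] = E7, P[2] = 5C, P[3] = C6, P[4] = 4D, P[5] = BC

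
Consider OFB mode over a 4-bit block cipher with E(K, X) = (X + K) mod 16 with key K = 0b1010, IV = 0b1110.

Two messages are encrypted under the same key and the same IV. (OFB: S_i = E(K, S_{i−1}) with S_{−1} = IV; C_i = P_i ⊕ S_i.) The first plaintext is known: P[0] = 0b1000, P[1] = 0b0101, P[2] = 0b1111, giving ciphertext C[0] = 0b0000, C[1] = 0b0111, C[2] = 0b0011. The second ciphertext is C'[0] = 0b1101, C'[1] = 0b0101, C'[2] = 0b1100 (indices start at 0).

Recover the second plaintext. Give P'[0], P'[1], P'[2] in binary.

In OFB with a reused IV, both messages share the same keystream S_i, so C_i ⊕ C'_i = P_i ⊕ P'_i and thus P'_i = P_i ⊕ C_i ⊕ C'_i.
P'[0]: 0b1000 ⊕ 0b0000 ⊕ 0b1101 = 0b0101.
P'[1]: 0b0101 ⊕ 0b0111 ⊕ 0b0101 = 0b0111.
P'[2]: 0b1111 ⊕ 0b0011 ⊕ 0b1100 = 0b0000.

P'[0] = 0b0101, P'[1] = 0b0111, P'[2] = 0b0000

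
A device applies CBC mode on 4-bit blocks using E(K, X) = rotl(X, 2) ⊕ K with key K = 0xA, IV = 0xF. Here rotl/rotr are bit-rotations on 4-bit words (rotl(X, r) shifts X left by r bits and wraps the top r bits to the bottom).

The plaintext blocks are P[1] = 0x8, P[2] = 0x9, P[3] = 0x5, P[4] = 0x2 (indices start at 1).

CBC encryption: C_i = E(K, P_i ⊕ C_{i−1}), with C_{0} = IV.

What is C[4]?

C[4] = 0xC

C[1]: P[1] ⊕ 0xF = 0x7; E(K, 0x7) = 0x7.
C[2]: P[2] ⊕ 0x7 = 0xE; E(K, 0xE) = 0x1.
C[3]: P[3] ⊕ 0x1 = 0x4; E(K, 0x4) = 0xB.
C[4]: P[4] ⊕ 0xB = 0x9; E(K, 0x9) = 0xC.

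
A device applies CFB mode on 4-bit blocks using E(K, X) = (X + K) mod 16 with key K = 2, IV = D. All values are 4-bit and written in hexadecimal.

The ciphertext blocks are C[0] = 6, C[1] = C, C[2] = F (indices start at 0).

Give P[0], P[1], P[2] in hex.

P[0] = 9, P[1] = 4, P[2] = 1

CFB decryption: P_i = C_i ⊕ E(K, C_{i−1}), with C_{−1} = IV.
P[0]: E(K, D) = F; 6 ⊕ F = 9.
P[1]: E(K, 6) = 8; C ⊕ 8 = 4.
P[2]: E(K, C) = E; F ⊕ E = 1.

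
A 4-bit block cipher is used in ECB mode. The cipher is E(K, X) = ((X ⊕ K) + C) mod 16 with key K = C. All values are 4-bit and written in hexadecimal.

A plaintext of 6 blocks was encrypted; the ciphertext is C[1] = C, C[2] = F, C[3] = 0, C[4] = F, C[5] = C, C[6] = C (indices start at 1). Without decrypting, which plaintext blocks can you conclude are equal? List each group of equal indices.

ECB encrypts each block independently with the same key, so equal ciphertext blocks imply equal plaintext blocks.
C[1] = C[5] = C[6] = C, so P[1] = P[5] = P[6].
C[2] = C[4] = F, so P[2] = P[4].

P[1] = P[5] = P[6]; P[2] = P[4]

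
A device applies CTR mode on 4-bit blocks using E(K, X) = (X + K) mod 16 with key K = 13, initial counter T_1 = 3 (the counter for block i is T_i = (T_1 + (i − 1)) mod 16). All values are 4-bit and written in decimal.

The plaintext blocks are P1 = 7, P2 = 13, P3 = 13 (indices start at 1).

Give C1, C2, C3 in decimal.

CTR encryption: S_i = E(K, T_i) where T_i is the counter for block i; C_i = P_i ⊕ S_i.
C1: T = 3, S = E(K, T) = 0; 7 ⊕ 0 = 7.
C2: T = 4, S = E(K, T) = 1; 13 ⊕ 1 = 12.
C3: T = 5, S = E(K, T) = 2; 13 ⊕ 2 = 15.

C1 = 7, C2 = 12, C3 = 15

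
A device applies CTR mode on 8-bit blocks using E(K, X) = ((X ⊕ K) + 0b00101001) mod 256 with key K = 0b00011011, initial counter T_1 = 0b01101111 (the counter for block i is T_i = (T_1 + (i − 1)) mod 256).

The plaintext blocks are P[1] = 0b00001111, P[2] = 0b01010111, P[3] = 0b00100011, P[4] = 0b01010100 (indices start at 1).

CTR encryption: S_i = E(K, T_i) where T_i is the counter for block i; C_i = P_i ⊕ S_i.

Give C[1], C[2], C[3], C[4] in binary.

C[1]: T = 0b01101111, S = E(K, T) = 0b10011101; 0b00001111 ⊕ 0b10011101 = 0b10010010.
C[2]: T = 0b01110000, S = E(K, T) = 0b10010100; 0b01010111 ⊕ 0b10010100 = 0b11000011.
C[3]: T = 0b01110001, S = E(K, T) = 0b10010011; 0b00100011 ⊕ 0b10010011 = 0b10110000.
C[4]: T = 0b01110010, S = E(K, T) = 0b10010010; 0b01010100 ⊕ 0b10010010 = 0b11000110.

C[1] = 0b10010010, C[2] = 0b11000011, C[3] = 0b10110000, C[4] = 0b11000110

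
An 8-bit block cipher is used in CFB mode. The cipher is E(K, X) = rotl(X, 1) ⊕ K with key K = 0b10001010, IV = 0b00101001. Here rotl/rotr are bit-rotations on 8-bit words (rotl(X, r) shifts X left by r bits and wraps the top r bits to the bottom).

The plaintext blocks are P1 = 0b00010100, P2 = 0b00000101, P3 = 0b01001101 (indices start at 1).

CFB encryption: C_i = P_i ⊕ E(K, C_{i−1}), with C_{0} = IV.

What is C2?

C1: E(K, 0b00101001) = 0b11011000; 0b00010100 ⊕ 0b11011000 = 0b11001100.
C2: E(K, 0b11001100) = 0b00010011; 0b00000101 ⊕ 0b00010011 = 0b00010110.

C2 = 0b00010110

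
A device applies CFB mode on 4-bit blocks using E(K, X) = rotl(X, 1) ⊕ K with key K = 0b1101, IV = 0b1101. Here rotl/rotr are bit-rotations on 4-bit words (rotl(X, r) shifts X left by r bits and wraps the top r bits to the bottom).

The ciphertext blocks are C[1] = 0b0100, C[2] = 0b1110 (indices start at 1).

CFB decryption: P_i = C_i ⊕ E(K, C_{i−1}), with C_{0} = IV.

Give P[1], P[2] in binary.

P[1]: E(K, 0b1101) = 0b0110; 0b0100 ⊕ 0b0110 = 0b0010.
P[2]: E(K, 0b0100) = 0b0101; 0b1110 ⊕ 0b0101 = 0b1011.

P[1] = 0b0010, P[2] = 0b1011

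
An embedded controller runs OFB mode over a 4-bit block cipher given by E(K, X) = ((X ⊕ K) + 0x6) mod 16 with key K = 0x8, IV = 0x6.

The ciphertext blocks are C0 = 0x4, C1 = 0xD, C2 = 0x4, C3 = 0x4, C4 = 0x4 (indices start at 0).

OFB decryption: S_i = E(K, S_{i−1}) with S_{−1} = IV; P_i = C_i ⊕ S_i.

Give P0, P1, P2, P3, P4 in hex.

P0: S = E(K, 0x6) = 0x4; 0x4 ⊕ 0x4 = 0x0.
P1: S = E(K, 0x4) = 0x2; 0xD ⊕ 0x2 = 0xF.
P2: S = E(K, 0x2) = 0x0; 0x4 ⊕ 0x0 = 0x4.
P3: S = E(K, 0x0) = 0xE; 0x4 ⊕ 0xE = 0xA.
P4: S = E(K, 0xE) = 0xC; 0x4 ⊕ 0xC = 0x8.

P0 = 0x0, P1 = 0xF, P2 = 0x4, P3 = 0xA, P4 = 0x8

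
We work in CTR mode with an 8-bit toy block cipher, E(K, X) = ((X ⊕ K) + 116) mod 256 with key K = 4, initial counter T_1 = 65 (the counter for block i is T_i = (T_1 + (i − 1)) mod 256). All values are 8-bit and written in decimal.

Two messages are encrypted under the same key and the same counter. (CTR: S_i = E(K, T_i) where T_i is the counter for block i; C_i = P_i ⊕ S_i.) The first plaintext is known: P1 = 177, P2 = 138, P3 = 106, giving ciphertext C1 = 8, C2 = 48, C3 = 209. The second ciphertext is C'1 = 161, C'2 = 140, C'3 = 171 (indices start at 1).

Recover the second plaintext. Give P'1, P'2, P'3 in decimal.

P'1 = 24, P'2 = 54, P'3 = 16

In CTR with a reused counter, both messages share the same keystream S_i, so C_i ⊕ C'_i = P_i ⊕ P'_i and thus P'_i = P_i ⊕ C_i ⊕ C'_i.
P'1: 177 ⊕ 8 ⊕ 161 = 24.
P'2: 138 ⊕ 48 ⊕ 140 = 54.
P'3: 106 ⊕ 209 ⊕ 171 = 16.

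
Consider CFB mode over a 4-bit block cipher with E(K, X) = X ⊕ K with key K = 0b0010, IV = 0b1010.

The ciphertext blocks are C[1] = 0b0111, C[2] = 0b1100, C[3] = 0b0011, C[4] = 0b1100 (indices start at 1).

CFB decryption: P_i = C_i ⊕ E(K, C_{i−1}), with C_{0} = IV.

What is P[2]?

P[2] = 0b1001

P[2]: E(K, 0b0111) = 0b0101; 0b1100 ⊕ 0b0101 = 0b1001.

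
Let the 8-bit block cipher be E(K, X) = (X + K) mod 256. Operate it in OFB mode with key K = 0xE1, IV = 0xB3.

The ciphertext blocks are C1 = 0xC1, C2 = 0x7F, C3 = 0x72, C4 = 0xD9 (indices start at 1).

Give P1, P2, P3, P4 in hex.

P1 = 0x55, P2 = 0x0A, P3 = 0x24, P4 = 0xEE

OFB decryption: S_i = E(K, S_{i−1}) with S_{0} = IV; P_i = C_i ⊕ S_i.
P1: S = E(K, 0xB3) = 0x94; 0xC1 ⊕ 0x94 = 0x55.
P2: S = E(K, 0x94) = 0x75; 0x7F ⊕ 0x75 = 0x0A.
P3: S = E(K, 0x75) = 0x56; 0x72 ⊕ 0x56 = 0x24.
P4: S = E(K, 0x56) = 0x37; 0xD9 ⊕ 0x37 = 0xEE.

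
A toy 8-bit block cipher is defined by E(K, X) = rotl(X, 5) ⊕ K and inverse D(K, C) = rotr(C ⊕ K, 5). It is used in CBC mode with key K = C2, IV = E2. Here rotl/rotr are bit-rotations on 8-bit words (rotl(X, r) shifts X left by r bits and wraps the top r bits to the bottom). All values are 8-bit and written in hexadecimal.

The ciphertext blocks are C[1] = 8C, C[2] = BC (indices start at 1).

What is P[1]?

P[1] = 90

CBC decryption: P_i = D(K, C_i) ⊕ C_{i−1}, with C_{0} = IV.
P[1]: D(K, 8C) = 72; 72 ⊕ E2 = 90.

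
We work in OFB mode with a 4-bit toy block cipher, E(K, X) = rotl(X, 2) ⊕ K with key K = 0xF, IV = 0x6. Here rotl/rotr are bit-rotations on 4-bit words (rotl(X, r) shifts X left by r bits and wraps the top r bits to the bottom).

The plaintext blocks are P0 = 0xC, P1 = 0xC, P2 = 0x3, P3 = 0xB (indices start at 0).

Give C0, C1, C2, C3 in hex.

OFB encryption: S_i = E(K, S_{i−1}) with S_{−1} = IV; C_i = P_i ⊕ S_i.
C0: S = E(K, 0x6) = 0x6; 0xC ⊕ 0x6 = 0xA.
C1: S = E(K, 0x6) = 0x6; 0xC ⊕ 0x6 = 0xA.
C2: S = E(K, 0x6) = 0x6; 0x3 ⊕ 0x6 = 0x5.
C3: S = E(K, 0x6) = 0x6; 0xB ⊕ 0x6 = 0xD.

C0 = 0xA, C1 = 0xA, C2 = 0x5, C3 = 0xD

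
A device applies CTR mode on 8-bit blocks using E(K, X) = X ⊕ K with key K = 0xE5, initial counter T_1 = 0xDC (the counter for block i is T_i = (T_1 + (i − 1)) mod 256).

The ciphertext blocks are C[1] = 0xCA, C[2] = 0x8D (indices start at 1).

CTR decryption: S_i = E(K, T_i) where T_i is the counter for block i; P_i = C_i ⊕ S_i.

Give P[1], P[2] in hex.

P[1]: T = 0xDC, S = E(K, T) = 0x39; 0xCA ⊕ 0x39 = 0xF3.
P[2]: T = 0xDD, S = E(K, T) = 0x38; 0x8D ⊕ 0x38 = 0xB5.

P[1] = 0xF3, P[2] = 0xB5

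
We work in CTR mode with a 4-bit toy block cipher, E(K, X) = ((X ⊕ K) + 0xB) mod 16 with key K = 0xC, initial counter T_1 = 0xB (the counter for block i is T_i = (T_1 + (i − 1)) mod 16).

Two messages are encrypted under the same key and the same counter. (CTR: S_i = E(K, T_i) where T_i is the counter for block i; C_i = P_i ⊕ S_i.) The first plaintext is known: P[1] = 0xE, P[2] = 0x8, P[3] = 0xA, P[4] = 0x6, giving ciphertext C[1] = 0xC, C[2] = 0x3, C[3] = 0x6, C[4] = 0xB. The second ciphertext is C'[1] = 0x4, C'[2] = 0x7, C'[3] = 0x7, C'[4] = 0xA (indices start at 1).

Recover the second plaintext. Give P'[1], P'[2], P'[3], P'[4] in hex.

P'[1] = 0x6, P'[2] = 0xC, P'[3] = 0xB, P'[4] = 0x7

In CTR with a reused counter, both messages share the same keystream S_i, so C_i ⊕ C'_i = P_i ⊕ P'_i and thus P'_i = P_i ⊕ C_i ⊕ C'_i.
P'[1]: 0xE ⊕ 0xC ⊕ 0x4 = 0x6.
P'[2]: 0x8 ⊕ 0x3 ⊕ 0x7 = 0xC.
P'[3]: 0xA ⊕ 0x6 ⊕ 0x7 = 0xB.
P'[4]: 0x6 ⊕ 0xB ⊕ 0xA = 0x7.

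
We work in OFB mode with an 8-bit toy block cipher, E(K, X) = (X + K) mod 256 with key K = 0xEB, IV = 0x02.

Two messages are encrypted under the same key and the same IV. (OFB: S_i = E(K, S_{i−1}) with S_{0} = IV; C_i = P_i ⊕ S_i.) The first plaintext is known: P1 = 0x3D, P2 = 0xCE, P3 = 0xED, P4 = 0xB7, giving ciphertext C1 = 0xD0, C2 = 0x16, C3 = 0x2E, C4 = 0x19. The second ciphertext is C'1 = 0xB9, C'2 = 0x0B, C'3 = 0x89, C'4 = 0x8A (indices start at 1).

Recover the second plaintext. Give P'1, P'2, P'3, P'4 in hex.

P'1 = 0x54, P'2 = 0xD3, P'3 = 0x4A, P'4 = 0x24

In OFB with a reused IV, both messages share the same keystream S_i, so C_i ⊕ C'_i = P_i ⊕ P'_i and thus P'_i = P_i ⊕ C_i ⊕ C'_i.
P'1: 0x3D ⊕ 0xD0 ⊕ 0xB9 = 0x54.
P'2: 0xCE ⊕ 0x16 ⊕ 0x0B = 0xD3.
P'3: 0xED ⊕ 0x2E ⊕ 0x89 = 0x4A.
P'4: 0xB7 ⊕ 0x19 ⊕ 0x8A = 0x24.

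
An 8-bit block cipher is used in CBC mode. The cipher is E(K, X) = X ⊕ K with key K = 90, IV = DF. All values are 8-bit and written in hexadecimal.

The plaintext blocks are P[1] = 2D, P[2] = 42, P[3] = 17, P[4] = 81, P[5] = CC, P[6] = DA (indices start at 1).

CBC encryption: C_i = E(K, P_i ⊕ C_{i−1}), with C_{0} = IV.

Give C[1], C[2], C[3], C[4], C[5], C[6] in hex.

C[1]: P[1] ⊕ DF = F2; E(K, F2) = 62.
C[2]: P[2] ⊕ 62 = 20; E(K, 20) = B0.
C[3]: P[3] ⊕ B0 = A7; E(K, A7) = 37.
C[4]: P[4] ⊕ 37 = B6; E(K, B6) = 26.
C[5]: P[5] ⊕ 26 = EA; E(K, EA) = 7A.
C[6]: P[6] ⊕ 7A = A0; E(K, A0) = 30.

C[1] = 62, C[2] = B0, C[3] = 37, C[4] = 26, C[5] = 7A, C[6] = 30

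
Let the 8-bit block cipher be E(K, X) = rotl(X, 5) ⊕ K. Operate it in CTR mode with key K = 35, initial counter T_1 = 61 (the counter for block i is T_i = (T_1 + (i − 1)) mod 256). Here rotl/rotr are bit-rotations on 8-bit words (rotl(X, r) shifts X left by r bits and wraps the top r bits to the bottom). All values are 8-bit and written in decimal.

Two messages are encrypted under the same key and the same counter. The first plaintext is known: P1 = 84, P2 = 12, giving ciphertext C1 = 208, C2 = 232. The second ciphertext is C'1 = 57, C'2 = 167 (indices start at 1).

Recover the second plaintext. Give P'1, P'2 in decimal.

In CTR with a reused counter, both messages share the same keystream S_i, so C_i ⊕ C'_i = P_i ⊕ P'_i and thus P'_i = P_i ⊕ C_i ⊕ C'_i.
P'1: 84 ⊕ 208 ⊕ 57 = 189.
P'2: 12 ⊕ 232 ⊕ 167 = 67.

P'1 = 189, P'2 = 67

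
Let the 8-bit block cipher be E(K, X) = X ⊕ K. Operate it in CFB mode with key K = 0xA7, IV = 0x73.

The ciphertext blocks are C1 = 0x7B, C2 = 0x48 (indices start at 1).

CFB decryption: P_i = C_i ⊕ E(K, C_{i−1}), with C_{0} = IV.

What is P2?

P2 = 0x94

P2: E(K, 0x7B) = 0xDC; 0x48 ⊕ 0xDC = 0x94.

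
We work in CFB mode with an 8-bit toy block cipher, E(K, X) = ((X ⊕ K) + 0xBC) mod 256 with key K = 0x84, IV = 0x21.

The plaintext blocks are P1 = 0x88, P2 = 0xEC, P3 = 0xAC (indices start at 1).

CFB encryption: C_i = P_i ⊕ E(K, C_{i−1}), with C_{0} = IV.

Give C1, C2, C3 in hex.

C1 = 0xE9, C2 = 0xC5, C3 = 0x51

C1: E(K, 0x21) = 0x61; 0x88 ⊕ 0x61 = 0xE9.
C2: E(K, 0xE9) = 0x29; 0xEC ⊕ 0x29 = 0xC5.
C3: E(K, 0xC5) = 0xFD; 0xAC ⊕ 0xFD = 0x51.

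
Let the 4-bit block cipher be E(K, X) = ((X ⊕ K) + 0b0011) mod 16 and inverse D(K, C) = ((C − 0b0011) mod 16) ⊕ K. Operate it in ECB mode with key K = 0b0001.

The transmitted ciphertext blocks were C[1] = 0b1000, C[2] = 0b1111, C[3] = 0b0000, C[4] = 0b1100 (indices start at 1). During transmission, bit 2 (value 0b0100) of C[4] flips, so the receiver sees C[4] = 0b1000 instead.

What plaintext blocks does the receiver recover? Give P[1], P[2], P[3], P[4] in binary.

ECB decryption: P_i = D(K, C_i).
Only C[4] changed, to 0b1000. In ECB, a change in C_i affects only P_i. Decrypting the received ciphertext:
P[1]: D(K, 0b1000) = 0b0100.
P[2]: D(K, 0b1111) = 0b1101.
P[3]: D(K, 0b0000) = 0b1100.
P[4]: D(K, 0b1000) = 0b0100.
Blocks that differ from the original plaintext: P[4].

P[1] = 0b0100, P[2] = 0b1101, P[3] = 0b1100, P[4] = 0b0100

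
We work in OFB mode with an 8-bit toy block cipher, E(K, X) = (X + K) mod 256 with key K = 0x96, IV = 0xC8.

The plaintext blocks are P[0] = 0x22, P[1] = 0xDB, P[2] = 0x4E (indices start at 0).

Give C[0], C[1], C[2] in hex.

OFB encryption: S_i = E(K, S_{i−1}) with S_{−1} = IV; C_i = P_i ⊕ S_i.
C[0]: S = E(K, 0xC8) = 0x5E; 0x22 ⊕ 0x5E = 0x7C.
C[1]: S = E(K, 0x5E) = 0xF4; 0xDB ⊕ 0xF4 = 0x2F.
C[2]: S = E(K, 0xF4) = 0x8A; 0x4E ⊕ 0x8A = 0xC4.

C[0] = 0x7C, C[1] = 0x2F, C[2] = 0xC4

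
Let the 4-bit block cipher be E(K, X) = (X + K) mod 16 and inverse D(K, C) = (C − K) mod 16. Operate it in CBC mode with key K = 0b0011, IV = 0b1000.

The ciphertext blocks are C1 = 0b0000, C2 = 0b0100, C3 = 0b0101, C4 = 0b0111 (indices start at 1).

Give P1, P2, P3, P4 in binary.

CBC decryption: P_i = D(K, C_i) ⊕ C_{i−1}, with C_{0} = IV.
P1: D(K, 0b0000) = 0b1101; 0b1101 ⊕ 0b1000 = 0b0101.
P2: D(K, 0b0100) = 0b0001; 0b0001 ⊕ 0b0000 = 0b0001.
P3: D(K, 0b0101) = 0b0010; 0b0010 ⊕ 0b0100 = 0b0110.
P4: D(K, 0b0111) = 0b0100; 0b0100 ⊕ 0b0101 = 0b0001.

P1 = 0b0101, P2 = 0b0001, P3 = 0b0110, P4 = 0b0001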